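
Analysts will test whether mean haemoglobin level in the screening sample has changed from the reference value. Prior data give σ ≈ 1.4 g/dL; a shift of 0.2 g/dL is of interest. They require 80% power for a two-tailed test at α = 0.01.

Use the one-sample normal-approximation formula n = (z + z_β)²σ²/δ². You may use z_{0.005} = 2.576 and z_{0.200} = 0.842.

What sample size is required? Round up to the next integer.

n = 573

n = (z_{α/2} + z_β)² · σ² / δ²
  = (2.576 + 0.842)² · 1.4² / 0.2²
  = 11.6827 · 1.96 / 0.04
  = 572.45
Round up → n = 573.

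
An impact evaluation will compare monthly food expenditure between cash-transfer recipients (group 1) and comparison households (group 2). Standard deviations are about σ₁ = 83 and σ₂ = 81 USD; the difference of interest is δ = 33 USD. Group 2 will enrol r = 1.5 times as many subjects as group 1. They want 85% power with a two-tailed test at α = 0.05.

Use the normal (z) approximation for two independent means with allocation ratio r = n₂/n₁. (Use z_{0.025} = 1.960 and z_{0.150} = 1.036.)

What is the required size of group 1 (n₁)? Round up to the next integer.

n₁ = 93

n₁ = (z_{α/2} + z_β)² · (σ₁² + σ₂²/r) / δ²
   = (1.960 + 1.036)² · (83² + 81²/1.5) / 33²
   = 8.9760 · (6889 + 4374) / 1089
   = 8.9760 · 11263 / 1089
   = 92.83
Round up → n₁ = 93; n₂ = r·n₁ = 1.5 × 93 = 140.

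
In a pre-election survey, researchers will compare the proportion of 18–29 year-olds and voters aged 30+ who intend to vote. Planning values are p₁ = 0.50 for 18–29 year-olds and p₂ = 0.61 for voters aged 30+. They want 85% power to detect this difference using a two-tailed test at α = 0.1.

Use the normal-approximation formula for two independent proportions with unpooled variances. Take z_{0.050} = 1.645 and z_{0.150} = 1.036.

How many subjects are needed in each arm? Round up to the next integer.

n = 290 per group

n = (z_{α/2} + z_β)² · [p₁(1−p₁) + p₂(1−p₂)] / (p₁ − p₂)²
  = (1.645 + 1.036)² · (0.50·0.50 + 0.61·0.39) / (-0.11)²
  = (2.681)² · (0.2500 + 0.2379) / 0.0121
  = 7.1878 · 0.4879 / 0.0121
  = 289.83
Round up → n = 290 per group.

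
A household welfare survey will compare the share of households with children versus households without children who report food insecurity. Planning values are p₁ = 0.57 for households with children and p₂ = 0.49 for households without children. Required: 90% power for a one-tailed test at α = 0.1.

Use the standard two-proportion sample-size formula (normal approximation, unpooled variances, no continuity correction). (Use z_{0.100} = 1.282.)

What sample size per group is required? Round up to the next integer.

n = 509 per group

n = (z_α + z_β)² · [p₁(1−p₁) + p₂(1−p₂)] / (p₁ − p₂)²
  = (1.282 + 1.282)² · (0.57·0.43 + 0.49·0.51) / (0.08)²
  = (2.564)² · (0.2451 + 0.2499) / 0.0064
  = 6.5741 · 0.4950 / 0.0064
  = 508.47
Round up → n = 509 per group.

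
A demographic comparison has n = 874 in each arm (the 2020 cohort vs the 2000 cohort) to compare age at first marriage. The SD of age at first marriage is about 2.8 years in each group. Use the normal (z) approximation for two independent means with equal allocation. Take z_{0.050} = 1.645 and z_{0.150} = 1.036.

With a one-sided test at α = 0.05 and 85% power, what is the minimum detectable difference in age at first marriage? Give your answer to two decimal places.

δ = (z_α + z_β) · √((σ₁²+σ₂²)/n)
  = (1.645 + 1.036) · √(15.68/874)
  = 2.681 · √0.01794
  = 2.681 · 0.1339
  = 0.3591

Minimum detectable difference ≈ 0.36 years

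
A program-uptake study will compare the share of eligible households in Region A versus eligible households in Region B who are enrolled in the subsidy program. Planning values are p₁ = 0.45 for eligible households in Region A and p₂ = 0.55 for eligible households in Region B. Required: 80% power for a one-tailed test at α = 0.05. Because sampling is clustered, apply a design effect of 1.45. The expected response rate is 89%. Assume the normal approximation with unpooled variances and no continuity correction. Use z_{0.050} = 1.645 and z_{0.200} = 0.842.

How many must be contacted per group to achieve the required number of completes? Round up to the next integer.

n = (z_α + z_β)² · [p₁(1−p₁) + p₂(1−p₂)] / (p₁ − p₂)²
  = (1.645 + 0.842)² · (0.45·0.55 + 0.55·0.45) / (-0.10)²
  = (2.487)² · (0.2475 + 0.2475) / 0.0100
  = 6.1852 · 0.4950 / 0.0100
  = 306.17
Design effect: 1.45 × 306.17 = 443.94.
Adjust for 89% response: 443.94 / 0.89 = 498.81.
Round up → n = 499 per group.

n = 499 per group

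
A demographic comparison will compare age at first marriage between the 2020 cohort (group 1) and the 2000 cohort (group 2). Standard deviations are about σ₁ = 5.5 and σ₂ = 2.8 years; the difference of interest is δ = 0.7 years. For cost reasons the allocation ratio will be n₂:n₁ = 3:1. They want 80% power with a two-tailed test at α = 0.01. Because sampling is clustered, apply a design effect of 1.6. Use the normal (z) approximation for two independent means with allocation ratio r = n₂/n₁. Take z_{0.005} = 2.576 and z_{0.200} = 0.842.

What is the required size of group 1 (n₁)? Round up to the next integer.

n₁ = (z_{α/2} + z_β)² · (σ₁² + σ₂²/r) / δ²
   = (2.576 + 0.842)² · (5.5² + 2.8²/3) / 0.7²
   = 11.6827 · (30.25 + 2.6133) / 0.49
   = 11.6827 · 32.8633 / 0.49
   = 783.54
Design effect: 1.6 × 783.54 = 1253.66.
Round up → n₁ = 1254; n₂ = r·n₁ = 3 × 1254 = 3762.

n₁ = 1254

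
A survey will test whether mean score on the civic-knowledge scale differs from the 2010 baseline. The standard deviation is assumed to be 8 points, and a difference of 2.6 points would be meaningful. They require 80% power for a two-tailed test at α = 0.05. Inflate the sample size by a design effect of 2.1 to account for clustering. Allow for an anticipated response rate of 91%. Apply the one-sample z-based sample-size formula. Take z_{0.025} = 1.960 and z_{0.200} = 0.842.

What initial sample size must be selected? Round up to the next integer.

n = 172

n = (z_{α/2} + z_β)² · σ² / δ²
  = (1.960 + 0.842)² · 8² / 2.6²
  = 7.8512 · 64 / 6.76
  = 74.33
Design effect: 2.1 × 74.33 = 156.09.
Adjust for 91% response: 156.09 / 0.91 = 171.53.
Round up → n = 172.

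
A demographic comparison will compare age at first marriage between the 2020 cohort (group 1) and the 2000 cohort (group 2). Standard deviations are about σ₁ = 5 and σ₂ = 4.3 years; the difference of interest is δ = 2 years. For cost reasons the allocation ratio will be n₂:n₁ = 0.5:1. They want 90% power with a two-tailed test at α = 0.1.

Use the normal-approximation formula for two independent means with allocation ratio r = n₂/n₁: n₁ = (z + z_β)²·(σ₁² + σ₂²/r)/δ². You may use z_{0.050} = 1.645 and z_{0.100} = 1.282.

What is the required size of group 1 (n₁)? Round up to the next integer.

n₁ = (z_{α/2} + z_β)² · (σ₁² + σ₂²/r) / δ²
   = (1.645 + 1.282)² · (5² + 4.3²/0.5) / 2²
   = 8.5673 · (25 + 36.98) / 4
   = 8.5673 · 61.98 / 4
   = 132.75
Round up → n₁ = 133; n₂ = r·n₁ = 0.5 × 133 = 67.

n₁ = 133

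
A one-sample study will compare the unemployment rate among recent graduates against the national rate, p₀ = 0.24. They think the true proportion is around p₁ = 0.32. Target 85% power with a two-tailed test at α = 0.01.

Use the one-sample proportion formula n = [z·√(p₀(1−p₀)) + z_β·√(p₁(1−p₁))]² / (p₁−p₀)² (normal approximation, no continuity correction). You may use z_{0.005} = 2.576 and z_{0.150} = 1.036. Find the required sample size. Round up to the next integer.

n = [z_{α/2}·√(p₀q₀) + z_β·√(p₁q₁)]² / (p₁ − p₀)²
  = [2.576·√(0.24·0.76) + 1.036·√(0.32·0.68)]² / (0.08)²
  = [2.576·0.4271 + 1.036·0.4665]² / 0.0064
  = [1.5834]² / 0.0064
  = 391.76
Round up → n = 392.

n = 392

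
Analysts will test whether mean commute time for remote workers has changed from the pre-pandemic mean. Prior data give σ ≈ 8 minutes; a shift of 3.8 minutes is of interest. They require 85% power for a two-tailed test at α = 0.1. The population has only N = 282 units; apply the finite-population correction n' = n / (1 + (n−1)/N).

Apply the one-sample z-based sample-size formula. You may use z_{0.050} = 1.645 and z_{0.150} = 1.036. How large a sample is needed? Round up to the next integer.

n = 29

n = (z_{α/2} + z_β)² · σ² / δ²
  = (1.645 + 1.036)² · 8² / 3.8²
  = 7.1878 · 64 / 14.44
  = 31.86
Finite-population correction (N = 282): 31.86 / (1 + (31.86 − 1)/282) = 28.72.
Round up → n = 29.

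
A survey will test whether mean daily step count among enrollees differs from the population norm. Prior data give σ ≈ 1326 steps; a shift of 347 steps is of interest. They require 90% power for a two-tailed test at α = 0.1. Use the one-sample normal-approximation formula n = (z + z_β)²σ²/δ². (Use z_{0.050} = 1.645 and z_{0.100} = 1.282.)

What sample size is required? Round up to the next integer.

n = (z_{α/2} + z_β)² · σ² / δ²
  = (1.645 + 1.282)² · 1326² / 347²
  = 8.5673 · 1758276 / 120409
  = 125.10
Round up → n = 126.

n = 126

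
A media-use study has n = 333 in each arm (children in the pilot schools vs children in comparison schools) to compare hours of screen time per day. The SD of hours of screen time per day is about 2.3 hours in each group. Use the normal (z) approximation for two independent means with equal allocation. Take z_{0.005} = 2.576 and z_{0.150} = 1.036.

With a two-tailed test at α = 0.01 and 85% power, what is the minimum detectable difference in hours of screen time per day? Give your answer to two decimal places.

δ = (z_{α/2} + z_β) · √((σ₁²+σ₂²)/n)
  = (2.576 + 1.036) · √(10.58/333)
  = 3.612 · √0.03177
  = 3.612 · 0.1782
  = 0.6438

Minimum detectable difference ≈ 0.64 hours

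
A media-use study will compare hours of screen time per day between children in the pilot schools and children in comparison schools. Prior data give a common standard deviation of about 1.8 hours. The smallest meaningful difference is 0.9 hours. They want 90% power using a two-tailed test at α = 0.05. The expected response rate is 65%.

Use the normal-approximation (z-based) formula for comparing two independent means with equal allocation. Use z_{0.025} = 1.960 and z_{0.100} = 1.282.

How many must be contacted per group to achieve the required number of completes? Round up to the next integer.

n = 130 per group

n = (z_{α/2} + z_β)² · (σ₁² + σ₂²) / δ²
  = (1.960 + 1.282)² · (2·1.8² = 6.48) / 0.9²
  = 10.5106 · 6.48 / 0.81
  = 84.08
Adjust for 65% response: 84.08 / 0.65 = 129.36.
Round up → n = 130 per group.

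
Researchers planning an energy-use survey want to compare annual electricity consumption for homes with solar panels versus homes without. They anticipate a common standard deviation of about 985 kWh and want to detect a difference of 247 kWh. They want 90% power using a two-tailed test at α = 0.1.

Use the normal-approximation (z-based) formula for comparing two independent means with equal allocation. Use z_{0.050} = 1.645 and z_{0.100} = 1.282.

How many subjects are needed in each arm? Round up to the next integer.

n = (z_{α/2} + z_β)² · (σ₁² + σ₂²) / δ²
  = (1.645 + 1.282)² · (2·985² = 1940450) / 247²
  = 8.5673 · 1940450 / 61009
  = 272.49
Round up → n = 273 per group.

n = 273 per group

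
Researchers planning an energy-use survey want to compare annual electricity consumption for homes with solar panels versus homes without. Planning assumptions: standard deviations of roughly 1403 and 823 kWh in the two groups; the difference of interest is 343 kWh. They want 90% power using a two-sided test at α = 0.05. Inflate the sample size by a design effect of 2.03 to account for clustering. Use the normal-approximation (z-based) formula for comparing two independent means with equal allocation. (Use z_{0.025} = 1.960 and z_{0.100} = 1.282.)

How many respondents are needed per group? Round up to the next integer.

n = 480 per group

n = (z_{α/2} + z_β)² · (σ₁² + σ₂²) / δ²
  = (1.960 + 1.282)² · (1403² + 823² = 2645738) / 343²
  = 10.5106 · 2645738 / 117649
  = 236.37
Design effect: 2.03 × 236.37 = 479.82.
Round up → n = 480 per group.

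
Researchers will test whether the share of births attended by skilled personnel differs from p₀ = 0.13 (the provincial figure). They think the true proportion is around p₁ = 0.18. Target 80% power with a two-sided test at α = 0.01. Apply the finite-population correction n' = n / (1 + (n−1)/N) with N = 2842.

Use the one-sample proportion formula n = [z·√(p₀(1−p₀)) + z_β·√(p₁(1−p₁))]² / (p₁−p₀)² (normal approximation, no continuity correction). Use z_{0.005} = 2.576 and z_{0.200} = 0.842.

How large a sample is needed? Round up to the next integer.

n = 473

n = [z_{α/2}·√(p₀q₀) + z_β·√(p₁q₁)]² / (p₁ − p₀)²
  = [2.576·√(0.13·0.87) + 0.842·√(0.18·0.82)]² / (0.05)²
  = [2.576·0.3363 + 0.842·0.3842]² / 0.0025
  = [1.1898]² / 0.0025
  = 566.25
Finite-population correction (N = 2842): 566.25 / (1 + (566.25 − 1)/2842) = 472.31.
Round up → n = 473.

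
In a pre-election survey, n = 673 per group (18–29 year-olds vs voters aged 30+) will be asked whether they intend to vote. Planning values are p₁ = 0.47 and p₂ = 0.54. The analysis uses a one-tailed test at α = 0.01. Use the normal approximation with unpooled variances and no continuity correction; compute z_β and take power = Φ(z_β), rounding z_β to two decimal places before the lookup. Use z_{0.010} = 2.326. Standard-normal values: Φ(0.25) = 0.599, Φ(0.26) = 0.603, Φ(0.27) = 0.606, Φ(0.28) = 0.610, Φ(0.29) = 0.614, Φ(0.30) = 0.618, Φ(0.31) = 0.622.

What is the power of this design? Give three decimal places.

Power ≈ 0.599

z_β = |p₁−p₂|·√(n/[p₁q₁+p₂q₂]) − z_α
    = 0.07 · √(673/0.4975) − 2.326
    = 0.07 · 36.7799 − 2.326
    = 2.5746 − 2.326 = 0.2486 → 0.25
Power = Φ(0.25) = 0.599.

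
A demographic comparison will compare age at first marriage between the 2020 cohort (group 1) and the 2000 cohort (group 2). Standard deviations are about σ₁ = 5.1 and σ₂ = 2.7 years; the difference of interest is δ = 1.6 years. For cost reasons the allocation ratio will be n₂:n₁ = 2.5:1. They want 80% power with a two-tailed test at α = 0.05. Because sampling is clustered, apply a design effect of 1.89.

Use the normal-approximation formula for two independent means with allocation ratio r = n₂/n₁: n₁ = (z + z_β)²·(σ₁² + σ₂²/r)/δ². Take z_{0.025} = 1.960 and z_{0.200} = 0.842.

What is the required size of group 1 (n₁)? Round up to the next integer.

n₁ = (z_{α/2} + z_β)² · (σ₁² + σ₂²/r) / δ²
   = (1.960 + 0.842)² · (5.1² + 2.7²/2.5) / 1.6²
   = 7.8512 · (26.01 + 2.916) / 2.56
   = 7.8512 · 28.926 / 2.56
   = 88.71
Design effect: 1.89 × 88.71 = 167.67.
Round up → n₁ = 168; n₂ = r·n₁ = 2.5 × 168 = 420.

n₁ = 168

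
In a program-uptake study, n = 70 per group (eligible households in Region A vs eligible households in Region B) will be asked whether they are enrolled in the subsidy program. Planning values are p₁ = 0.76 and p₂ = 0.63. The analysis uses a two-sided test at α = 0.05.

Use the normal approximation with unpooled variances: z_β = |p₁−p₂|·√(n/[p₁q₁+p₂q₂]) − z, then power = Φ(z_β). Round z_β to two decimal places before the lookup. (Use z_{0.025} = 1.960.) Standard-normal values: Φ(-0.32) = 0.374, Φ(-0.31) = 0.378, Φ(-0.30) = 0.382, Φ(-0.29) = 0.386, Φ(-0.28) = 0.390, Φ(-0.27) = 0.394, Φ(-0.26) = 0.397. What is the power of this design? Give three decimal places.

Power ≈ 0.394

z_β = |p₁−p₂|·√(n/[p₁q₁+p₂q₂]) − z_{α/2}
    = 0.13 · √(70/0.4155) − 1.960
    = 0.13 · 12.9797 − 1.960
    = 1.6874 − 1.960 = -0.2726 → -0.27
Power = Φ(-0.27) = 0.394.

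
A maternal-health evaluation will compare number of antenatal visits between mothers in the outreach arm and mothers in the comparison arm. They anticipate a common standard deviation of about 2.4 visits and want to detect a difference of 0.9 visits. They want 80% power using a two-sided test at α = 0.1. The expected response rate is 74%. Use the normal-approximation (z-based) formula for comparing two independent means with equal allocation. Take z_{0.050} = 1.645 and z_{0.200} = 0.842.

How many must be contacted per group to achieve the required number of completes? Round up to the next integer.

n = 119 per group

n = (z_{α/2} + z_β)² · (σ₁² + σ₂²) / δ²
  = (1.645 + 0.842)² · (2·2.4² = 11.52) / 0.9²
  = 6.1852 · 11.52 / 0.81
  = 87.97
Adjust for 74% response: 87.97 / 0.74 = 118.87.
Round up → n = 119 per group.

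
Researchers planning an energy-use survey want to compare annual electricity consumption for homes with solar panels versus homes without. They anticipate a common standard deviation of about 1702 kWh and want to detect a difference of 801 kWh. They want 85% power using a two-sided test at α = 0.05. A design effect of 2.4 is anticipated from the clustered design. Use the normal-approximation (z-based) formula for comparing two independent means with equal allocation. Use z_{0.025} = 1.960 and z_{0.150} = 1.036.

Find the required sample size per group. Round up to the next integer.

n = (z_{α/2} + z_β)² · (σ₁² + σ₂²) / δ²
  = (1.960 + 1.036)² · (2·1702² = 5793608) / 801²
  = 8.9760 · 5793608 / 641601
  = 81.05
Design effect: 2.4 × 81.05 = 194.53.
Round up → n = 195 per group.

n = 195 per group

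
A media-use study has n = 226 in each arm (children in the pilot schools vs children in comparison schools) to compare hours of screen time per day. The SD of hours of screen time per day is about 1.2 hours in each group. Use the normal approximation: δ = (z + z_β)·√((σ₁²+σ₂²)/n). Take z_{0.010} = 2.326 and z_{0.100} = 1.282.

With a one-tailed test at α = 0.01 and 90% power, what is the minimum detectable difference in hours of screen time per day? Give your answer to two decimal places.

δ = (z_α + z_β) · √((σ₁²+σ₂²)/n)
  = (2.326 + 1.282) · √(2.88/226)
  = 3.608 · √0.01274
  = 3.608 · 0.1129
  = 0.4073

Minimum detectable difference ≈ 0.41 hours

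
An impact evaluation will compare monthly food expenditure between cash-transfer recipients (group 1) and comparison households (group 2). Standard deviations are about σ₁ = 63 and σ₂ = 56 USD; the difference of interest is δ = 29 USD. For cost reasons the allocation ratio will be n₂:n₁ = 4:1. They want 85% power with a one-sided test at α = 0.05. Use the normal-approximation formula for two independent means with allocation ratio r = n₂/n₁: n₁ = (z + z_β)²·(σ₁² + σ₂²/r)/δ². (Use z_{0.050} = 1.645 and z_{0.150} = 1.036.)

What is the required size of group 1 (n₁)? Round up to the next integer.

n₁ = 41

n₁ = (z_α + z_β)² · (σ₁² + σ₂²/r) / δ²
   = (1.645 + 1.036)² · (63² + 56²/4) / 29²
   = 7.1878 · (3969 + 784) / 841
   = 7.1878 · 4753 / 841
   = 40.62
Round up → n₁ = 41; n₂ = r·n₁ = 4 × 41 = 164.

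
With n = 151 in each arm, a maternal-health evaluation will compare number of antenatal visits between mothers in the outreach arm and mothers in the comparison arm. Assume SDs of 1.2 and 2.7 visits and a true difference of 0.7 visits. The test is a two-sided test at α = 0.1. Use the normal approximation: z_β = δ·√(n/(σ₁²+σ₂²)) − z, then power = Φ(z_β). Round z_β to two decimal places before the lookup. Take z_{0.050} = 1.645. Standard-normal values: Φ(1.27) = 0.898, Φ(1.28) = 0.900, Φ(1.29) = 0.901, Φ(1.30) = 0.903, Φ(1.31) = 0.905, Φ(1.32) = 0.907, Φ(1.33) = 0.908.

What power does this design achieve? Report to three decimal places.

Power ≈ 0.898

z_β = δ·√(n/(σ₁²+σ₂²)) − z_{α/2}
    = 0.7 · √(151/8.73) − 1.645
    = 0.7 · 4.15893 − 1.645
    = 2.9112 − 1.645 = 1.2662 → 1.27
Power = Φ(1.27) = 0.898.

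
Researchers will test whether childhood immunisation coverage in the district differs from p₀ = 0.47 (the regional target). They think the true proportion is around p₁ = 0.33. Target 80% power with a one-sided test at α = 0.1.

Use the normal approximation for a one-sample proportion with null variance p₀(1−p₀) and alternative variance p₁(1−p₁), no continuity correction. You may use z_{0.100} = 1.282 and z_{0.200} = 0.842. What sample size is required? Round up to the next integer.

n = 55

n = [z_α·√(p₀q₀) + z_β·√(p₁q₁)]² / (p₁ − p₀)²
  = [1.282·√(0.47·0.53) + 0.842·√(0.33·0.67)]² / (-0.14)²
  = [1.282·0.4991 + 0.842·0.4702]² / 0.0196
  = [1.0358]² / 0.0196
  = 54.74
Round up → n = 55.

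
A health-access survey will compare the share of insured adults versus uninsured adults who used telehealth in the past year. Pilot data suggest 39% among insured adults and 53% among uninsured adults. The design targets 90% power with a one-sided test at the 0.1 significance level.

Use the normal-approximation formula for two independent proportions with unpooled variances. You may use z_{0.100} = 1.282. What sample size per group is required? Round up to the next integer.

n = (z_α + z_β)² · [p₁(1−p₁) + p₂(1−p₂)] / (p₁ − p₂)²
  = (1.282 + 1.282)² · (0.39·0.61 + 0.53·0.47) / (-0.14)²
  = (2.564)² · (0.2379 + 0.2491) / 0.0196
  = 6.5741 · 0.4870 / 0.0196
  = 163.35
Round up → n = 164 per group.

n = 164 per group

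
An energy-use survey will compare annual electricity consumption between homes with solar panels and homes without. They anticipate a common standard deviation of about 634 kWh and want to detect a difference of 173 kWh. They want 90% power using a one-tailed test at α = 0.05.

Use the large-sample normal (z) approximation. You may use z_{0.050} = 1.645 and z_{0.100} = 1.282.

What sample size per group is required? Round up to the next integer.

n = 231 per group

n = (z_α + z_β)² · (σ₁² + σ₂²) / δ²
  = (1.645 + 1.282)² · (2·634² = 803912) / 173²
  = 8.5673 · 803912 / 29929
  = 230.12
Round up → n = 231 per group.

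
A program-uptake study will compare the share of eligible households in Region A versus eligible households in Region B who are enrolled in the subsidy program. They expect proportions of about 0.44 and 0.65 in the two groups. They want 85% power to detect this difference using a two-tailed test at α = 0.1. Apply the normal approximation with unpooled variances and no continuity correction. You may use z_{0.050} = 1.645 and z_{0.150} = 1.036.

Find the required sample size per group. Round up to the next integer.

n = (z_{α/2} + z_β)² · [p₁(1−p₁) + p₂(1−p₂)] / (p₁ − p₂)²
  = (1.645 + 1.036)² · (0.44·0.56 + 0.65·0.35) / (-0.21)²
  = (2.681)² · (0.2464 + 0.2275) / 0.0441
  = 7.1878 · 0.4739 / 0.0441
  = 77.24
Round up → n = 78 per group.

n = 78 per group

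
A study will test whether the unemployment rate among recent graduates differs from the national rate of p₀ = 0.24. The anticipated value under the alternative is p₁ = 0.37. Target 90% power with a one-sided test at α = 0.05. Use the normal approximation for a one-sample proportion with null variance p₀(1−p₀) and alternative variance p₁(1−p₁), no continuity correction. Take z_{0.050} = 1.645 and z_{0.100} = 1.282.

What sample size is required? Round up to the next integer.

n = [z_α·√(p₀q₀) + z_β·√(p₁q₁)]² / (p₁ − p₀)²
  = [1.645·√(0.24·0.76) + 1.282·√(0.37·0.63)]² / (0.13)²
  = [1.645·0.4271 + 1.282·0.4828]² / 0.0169
  = [1.3215]² / 0.0169
  = 103.34
Round up → n = 104.

n = 104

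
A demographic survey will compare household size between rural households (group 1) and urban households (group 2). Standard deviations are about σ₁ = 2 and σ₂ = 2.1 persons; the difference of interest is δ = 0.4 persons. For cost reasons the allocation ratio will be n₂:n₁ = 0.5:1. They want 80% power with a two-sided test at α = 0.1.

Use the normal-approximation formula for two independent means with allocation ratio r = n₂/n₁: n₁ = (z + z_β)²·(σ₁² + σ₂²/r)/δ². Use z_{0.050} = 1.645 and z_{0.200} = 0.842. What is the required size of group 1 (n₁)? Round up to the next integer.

n₁ = (z_{α/2} + z_β)² · (σ₁² + σ₂²/r) / δ²
   = (1.645 + 0.842)² · (2² + 2.1²/0.5) / 0.4²
   = 6.1852 · (4 + 8.82) / 0.16
   = 6.1852 · 12.82 / 0.16
   = 495.59
Round up → n₁ = 496; n₂ = r·n₁ = 0.5 × 496 = 248.

n₁ = 496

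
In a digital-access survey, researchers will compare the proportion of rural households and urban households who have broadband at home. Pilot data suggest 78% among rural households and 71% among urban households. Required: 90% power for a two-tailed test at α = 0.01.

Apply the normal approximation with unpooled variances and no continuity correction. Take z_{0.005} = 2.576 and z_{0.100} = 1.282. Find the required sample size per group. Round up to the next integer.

n = 1147 per group

n = (z_{α/2} + z_β)² · [p₁(1−p₁) + p₂(1−p₂)] / (p₁ − p₂)²
  = (2.576 + 1.282)² · (0.78·0.22 + 0.71·0.29) / (0.07)²
  = (3.858)² · (0.1716 + 0.2059) / 0.0049
  = 14.8842 · 0.3775 / 0.0049
  = 1146.69
Round up → n = 1147 per group.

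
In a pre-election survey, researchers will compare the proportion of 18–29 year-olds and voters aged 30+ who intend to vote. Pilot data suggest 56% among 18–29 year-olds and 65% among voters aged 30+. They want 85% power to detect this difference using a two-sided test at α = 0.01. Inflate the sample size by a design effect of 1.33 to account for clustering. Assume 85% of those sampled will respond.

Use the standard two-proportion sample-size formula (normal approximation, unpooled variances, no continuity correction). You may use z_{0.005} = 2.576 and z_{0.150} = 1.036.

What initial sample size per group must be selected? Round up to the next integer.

n = 1195 per group

n = (z_{α/2} + z_β)² · [p₁(1−p₁) + p₂(1−p₂)] / (p₁ − p₂)²
  = (2.576 + 1.036)² · (0.56·0.44 + 0.65·0.35) / (-0.09)²
  = (3.612)² · (0.2464 + 0.2275) / 0.0081
  = 13.0465 · 0.4739 / 0.0081
  = 763.30
Design effect: 1.33 × 763.30 = 1015.19.
Adjust for 85% response: 1015.19 / 0.85 = 1194.35.
Round up → n = 1195 per group.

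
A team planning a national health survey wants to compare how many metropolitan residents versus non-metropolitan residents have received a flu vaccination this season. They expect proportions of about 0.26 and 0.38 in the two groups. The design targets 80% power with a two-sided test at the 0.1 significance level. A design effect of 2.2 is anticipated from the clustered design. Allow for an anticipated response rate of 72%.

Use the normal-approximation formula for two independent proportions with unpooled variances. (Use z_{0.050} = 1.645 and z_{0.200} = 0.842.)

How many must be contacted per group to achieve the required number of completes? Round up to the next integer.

n = 562 per group

n = (z_{α/2} + z_β)² · [p₁(1−p₁) + p₂(1−p₂)] / (p₁ − p₂)²
  = (1.645 + 0.842)² · (0.26·0.74 + 0.38·0.62) / (-0.12)²
  = (2.487)² · (0.1924 + 0.2356) / 0.0144
  = 6.1852 · 0.4280 / 0.0144
  = 183.84
Design effect: 2.2 × 183.84 = 404.44.
Adjust for 72% response: 404.44 / 0.72 = 561.72.
Round up → n = 562 per group.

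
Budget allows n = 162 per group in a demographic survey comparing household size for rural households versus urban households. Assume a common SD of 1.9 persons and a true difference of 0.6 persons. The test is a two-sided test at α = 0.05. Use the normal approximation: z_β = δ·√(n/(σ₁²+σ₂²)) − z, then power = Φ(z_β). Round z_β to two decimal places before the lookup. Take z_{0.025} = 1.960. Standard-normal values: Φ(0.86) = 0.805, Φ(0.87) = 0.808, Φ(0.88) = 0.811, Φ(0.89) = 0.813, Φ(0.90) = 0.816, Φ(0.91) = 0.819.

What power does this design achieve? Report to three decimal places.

z_β = δ·√(n/(σ₁²+σ₂²)) − z_{α/2}
    = 0.6 · √(162/7.22) − 1.960
    = 0.6 · 4.73684 − 1.960
    = 2.8421 − 1.960 = 0.8821 → 0.88
Power = Φ(0.88) = 0.811.

Power ≈ 0.811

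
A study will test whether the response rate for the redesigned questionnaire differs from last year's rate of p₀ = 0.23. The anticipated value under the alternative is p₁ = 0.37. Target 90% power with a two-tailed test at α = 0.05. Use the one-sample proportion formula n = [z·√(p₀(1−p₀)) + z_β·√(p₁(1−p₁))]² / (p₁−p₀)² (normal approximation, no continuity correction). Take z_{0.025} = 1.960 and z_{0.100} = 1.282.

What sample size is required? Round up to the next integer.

n = [z_{α/2}·√(p₀q₀) + z_β·√(p₁q₁)]² / (p₁ − p₀)²
  = [1.960·√(0.23·0.77) + 1.282·√(0.37·0.63)]² / (0.14)²
  = [1.960·0.4208 + 1.282·0.4828]² / 0.0196
  = [1.4438]² / 0.0196
  = 106.35
Round up → n = 107.

n = 107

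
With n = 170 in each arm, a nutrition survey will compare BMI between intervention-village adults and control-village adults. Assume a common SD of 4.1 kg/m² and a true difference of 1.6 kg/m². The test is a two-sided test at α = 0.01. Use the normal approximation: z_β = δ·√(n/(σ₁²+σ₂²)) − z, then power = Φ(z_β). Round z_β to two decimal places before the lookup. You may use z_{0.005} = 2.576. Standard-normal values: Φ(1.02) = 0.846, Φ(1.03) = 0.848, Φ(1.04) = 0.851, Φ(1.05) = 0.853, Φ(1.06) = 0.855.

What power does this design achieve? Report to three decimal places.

Power ≈ 0.846

z_β = δ·√(n/(σ₁²+σ₂²)) − z_{α/2}
    = 1.6 · √(170/33.62) − 2.576
    = 1.6 · 2.24867 − 2.576
    = 3.5979 − 2.576 = 1.0219 → 1.02
Power = Φ(1.02) = 0.846.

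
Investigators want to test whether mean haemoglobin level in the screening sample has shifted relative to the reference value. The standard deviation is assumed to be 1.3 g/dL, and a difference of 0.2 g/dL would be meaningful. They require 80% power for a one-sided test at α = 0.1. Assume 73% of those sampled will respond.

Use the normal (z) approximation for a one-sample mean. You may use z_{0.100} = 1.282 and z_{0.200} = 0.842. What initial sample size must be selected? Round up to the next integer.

n = (z_α + z_β)² · σ² / δ²
  = (1.282 + 0.842)² · 1.3² / 0.2²
  = 4.5114 · 1.69 / 0.04
  = 190.61
Adjust for 73% response: 190.61 / 0.73 = 261.10.
Round up → n = 262.

n = 262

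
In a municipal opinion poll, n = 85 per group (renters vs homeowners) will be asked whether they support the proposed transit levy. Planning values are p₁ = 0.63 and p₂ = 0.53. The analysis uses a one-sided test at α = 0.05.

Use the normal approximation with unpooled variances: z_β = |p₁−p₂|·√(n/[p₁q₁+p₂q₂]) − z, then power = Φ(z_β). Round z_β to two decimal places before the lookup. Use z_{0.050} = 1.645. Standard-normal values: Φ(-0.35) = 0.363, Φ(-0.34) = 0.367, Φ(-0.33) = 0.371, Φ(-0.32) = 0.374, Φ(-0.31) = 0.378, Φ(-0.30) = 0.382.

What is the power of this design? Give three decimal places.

z_β = |p₁−p₂|·√(n/[p₁q₁+p₂q₂]) − z_α
    = 0.10 · √(85/0.4822) − 1.645
    = 0.10 · 13.2769 − 1.645
    = 1.3277 − 1.645 = -0.3173 → -0.32
Power = Φ(-0.32) = 0.374.

Power ≈ 0.374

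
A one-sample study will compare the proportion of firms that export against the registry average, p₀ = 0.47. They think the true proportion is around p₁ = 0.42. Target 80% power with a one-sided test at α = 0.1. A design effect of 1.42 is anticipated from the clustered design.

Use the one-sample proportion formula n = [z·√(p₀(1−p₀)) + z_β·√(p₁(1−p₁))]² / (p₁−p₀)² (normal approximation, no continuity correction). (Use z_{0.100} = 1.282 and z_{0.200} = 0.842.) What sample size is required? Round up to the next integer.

n = [z_α·√(p₀q₀) + z_β·√(p₁q₁)]² / (p₁ − p₀)²
  = [1.282·√(0.47·0.53) + 0.842·√(0.42·0.58)]² / (-0.05)²
  = [1.282·0.4991 + 0.842·0.4936]² / 0.0025
  = [1.0554]² / 0.0025
  = 445.57
Design effect: 1.42 × 445.57 = 632.70.
Round up → n = 633.

n = 633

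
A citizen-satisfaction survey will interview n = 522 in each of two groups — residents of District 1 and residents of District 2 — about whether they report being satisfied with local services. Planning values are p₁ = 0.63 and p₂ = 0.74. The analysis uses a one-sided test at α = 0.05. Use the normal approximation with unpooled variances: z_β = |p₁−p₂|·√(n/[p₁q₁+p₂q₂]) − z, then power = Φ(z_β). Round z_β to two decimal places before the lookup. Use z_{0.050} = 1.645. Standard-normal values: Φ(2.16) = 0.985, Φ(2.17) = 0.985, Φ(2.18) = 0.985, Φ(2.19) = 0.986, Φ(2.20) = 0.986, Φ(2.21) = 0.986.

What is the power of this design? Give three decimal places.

z_β = |p₁−p₂|·√(n/[p₁q₁+p₂q₂]) − z_α
    = 0.11 · √(522/0.4255) − 1.645
    = 0.11 · 35.0256 − 1.645
    = 3.8528 − 1.645 = 2.2078 → 2.21
Power = Φ(2.21) = 0.986.

Power ≈ 0.986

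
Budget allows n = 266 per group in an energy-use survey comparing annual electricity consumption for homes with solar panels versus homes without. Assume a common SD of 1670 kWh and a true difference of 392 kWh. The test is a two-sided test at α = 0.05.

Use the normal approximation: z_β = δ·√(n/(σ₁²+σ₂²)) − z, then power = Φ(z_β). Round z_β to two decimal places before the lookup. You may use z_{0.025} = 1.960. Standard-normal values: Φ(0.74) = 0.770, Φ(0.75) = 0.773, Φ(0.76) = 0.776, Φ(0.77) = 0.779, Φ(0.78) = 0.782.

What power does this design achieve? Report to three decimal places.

z_β = δ·√(n/(σ₁²+σ₂²)) − z_{α/2}
    = 392 · √(266/5577800) − 1.960
    = 392 · 0.00691 − 1.960
    = 2.7070 − 1.960 = 0.7470 → 0.75
Power = Φ(0.75) = 0.773.

Power ≈ 0.773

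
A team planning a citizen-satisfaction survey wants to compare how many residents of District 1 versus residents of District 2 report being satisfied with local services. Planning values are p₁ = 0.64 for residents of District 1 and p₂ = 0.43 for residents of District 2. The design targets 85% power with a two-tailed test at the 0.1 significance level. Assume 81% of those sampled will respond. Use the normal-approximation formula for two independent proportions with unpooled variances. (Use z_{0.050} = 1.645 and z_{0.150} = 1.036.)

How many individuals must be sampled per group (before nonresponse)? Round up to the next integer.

n = 96 per group

n = (z_{α/2} + z_β)² · [p₁(1−p₁) + p₂(1−p₂)] / (p₁ − p₂)²
  = (1.645 + 1.036)² · (0.64·0.36 + 0.43·0.57) / (0.21)²
  = (2.681)² · (0.2304 + 0.2451) / 0.0441
  = 7.1878 · 0.4755 / 0.0441
  = 77.50
Adjust for 81% response: 77.50 / 0.81 = 95.68.
Round up → n = 96 per group.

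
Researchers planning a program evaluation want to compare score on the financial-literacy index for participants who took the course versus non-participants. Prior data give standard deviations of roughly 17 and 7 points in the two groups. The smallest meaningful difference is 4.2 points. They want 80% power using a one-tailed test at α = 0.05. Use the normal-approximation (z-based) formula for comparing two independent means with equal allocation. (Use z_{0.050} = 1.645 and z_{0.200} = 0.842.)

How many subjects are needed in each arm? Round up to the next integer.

n = 119 per group

n = (z_α + z_β)² · (σ₁² + σ₂²) / δ²
  = (1.645 + 0.842)² · (17² + 7² = 338) / 4.2²
  = 6.1852 · 338 / 17.64
  = 118.51
Round up → n = 119 per group.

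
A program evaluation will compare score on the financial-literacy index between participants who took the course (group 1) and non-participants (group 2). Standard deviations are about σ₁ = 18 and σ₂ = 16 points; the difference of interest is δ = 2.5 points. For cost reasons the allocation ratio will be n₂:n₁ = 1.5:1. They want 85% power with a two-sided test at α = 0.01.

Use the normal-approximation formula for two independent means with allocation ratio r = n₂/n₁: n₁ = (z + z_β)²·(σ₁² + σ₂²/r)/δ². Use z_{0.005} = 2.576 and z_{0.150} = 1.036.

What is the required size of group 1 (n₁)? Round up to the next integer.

n₁ = 1033

n₁ = (z_{α/2} + z_β)² · (σ₁² + σ₂²/r) / δ²
   = (2.576 + 1.036)² · (18² + 16²/1.5) / 2.5²
   = 13.0465 · (324 + 170.6667) / 6.25
   = 13.0465 · 494.6667 / 6.25
   = 1032.59
Round up → n₁ = 1033; n₂ = r·n₁ = 1.5 × 1033 = 1550.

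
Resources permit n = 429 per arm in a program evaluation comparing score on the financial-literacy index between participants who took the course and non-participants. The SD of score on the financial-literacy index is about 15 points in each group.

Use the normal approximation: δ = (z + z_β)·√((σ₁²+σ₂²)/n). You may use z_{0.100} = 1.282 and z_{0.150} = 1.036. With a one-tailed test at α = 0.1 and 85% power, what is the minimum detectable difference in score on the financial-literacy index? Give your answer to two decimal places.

δ = (z_α + z_β) · √((σ₁²+σ₂²)/n)
  = (1.282 + 1.036) · √(450/429)
  = 2.318 · √1.049
  = 2.318 · 1.0242
  = 2.3741

Minimum detectable difference ≈ 2.37 points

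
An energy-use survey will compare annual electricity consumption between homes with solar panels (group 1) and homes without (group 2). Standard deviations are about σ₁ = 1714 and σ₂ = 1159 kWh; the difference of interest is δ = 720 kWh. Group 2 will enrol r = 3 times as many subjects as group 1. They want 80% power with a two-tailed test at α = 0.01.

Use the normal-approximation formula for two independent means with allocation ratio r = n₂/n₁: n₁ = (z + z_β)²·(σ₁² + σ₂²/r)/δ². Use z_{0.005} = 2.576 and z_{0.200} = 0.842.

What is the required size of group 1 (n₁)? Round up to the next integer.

n₁ = 77

n₁ = (z_{α/2} + z_β)² · (σ₁² + σ₂²/r) / δ²
   = (2.576 + 0.842)² · (1714² + 1159²/3) / 720²
   = 11.6827 · (2937796 + 447760.3) / 518400
   = 11.6827 · 3385556.3 / 518400
   = 76.30
Round up → n₁ = 77; n₂ = r·n₁ = 3 × 77 = 231.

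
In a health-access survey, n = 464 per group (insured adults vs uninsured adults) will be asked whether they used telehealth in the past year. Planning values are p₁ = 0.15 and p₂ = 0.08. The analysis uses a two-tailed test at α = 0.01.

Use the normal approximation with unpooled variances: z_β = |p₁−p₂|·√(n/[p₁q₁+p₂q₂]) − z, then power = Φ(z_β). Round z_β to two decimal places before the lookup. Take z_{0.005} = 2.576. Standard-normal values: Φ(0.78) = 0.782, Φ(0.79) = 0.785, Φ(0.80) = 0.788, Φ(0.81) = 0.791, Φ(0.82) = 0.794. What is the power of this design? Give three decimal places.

Power ≈ 0.785

z_β = |p₁−p₂|·√(n/[p₁q₁+p₂q₂]) − z_{α/2}
    = 0.07 · √(464/0.2011) − 2.576
    = 0.07 · 48.0345 − 2.576
    = 3.3624 − 2.576 = 0.7864 → 0.79
Power = Φ(0.79) = 0.785.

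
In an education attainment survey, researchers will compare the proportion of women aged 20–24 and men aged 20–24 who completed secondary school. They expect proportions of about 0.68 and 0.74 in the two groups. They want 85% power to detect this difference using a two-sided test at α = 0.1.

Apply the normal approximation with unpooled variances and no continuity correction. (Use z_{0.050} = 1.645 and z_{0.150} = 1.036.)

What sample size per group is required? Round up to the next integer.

n = 819 per group

n = (z_{α/2} + z_β)² · [p₁(1−p₁) + p₂(1−p₂)] / (p₁ − p₂)²
  = (1.645 + 1.036)² · (0.68·0.32 + 0.74·0.26) / (-0.06)²
  = (2.681)² · (0.2176 + 0.1924) / 0.0036
  = 7.1878 · 0.4100 / 0.0036
  = 818.61
Round up → n = 819 per group.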